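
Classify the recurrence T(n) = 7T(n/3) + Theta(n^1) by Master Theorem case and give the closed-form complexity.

Master Theorem for T(n) = 7T(n/3) + O(n^1):

a = 7, b = 3, c = 1
log_b(a) = log_3(7) = 1.7712

Case 1: c = 1 < log_3(7) = 1.7712
T(n) = O(n^(log_3 7))

For T(n) = 7T(n/3) + O(n^1): log_3(7) = 1.7712. This is Case 1 of the Master Theorem (c < log_b(a), work dominated by leaves), giving O(n^(log_3 7)).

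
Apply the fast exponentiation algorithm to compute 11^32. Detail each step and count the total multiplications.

Computing 11^32 by squaring (build up from 11^1; each line after the first costs one multiplication):

11^1 = 11
11^2 = (11^1)^2 = 11^2 = 121
11^4 = (11^2)^2 = 121^2 = 14641
11^8 = (11^4)^2 = 14641^2 = 214358881
11^16 = (11^8)^2 = 214358881^2 = 45949729863572161
11^32 = (11^16)^2 = 45949729863572161^2 = 2111377674535255285545615254209921

Result: 2111377674535255285545615254209921
Multiplications needed: 5 (5 lines after 11^1)

11^32 = 2111377674535255285545615254209921. Using exponentiation by squaring, this requires 5 multiplications. The key idea: if the exponent is even, square the half-power; if odd, multiply by the base once.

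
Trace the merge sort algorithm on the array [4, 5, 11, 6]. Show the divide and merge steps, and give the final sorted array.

Merge sort trace:

Split: [4, 5, 11, 6] -> [4, 5] and [11, 6]
  Split: [4, 5] -> [4] and [5]
  Merge: [4] + [5] -> [4, 5]
  Split: [11, 6] -> [11] and [6]
  Merge: [11] + [6] -> [6, 11]
Merge: [4, 5] + [6, 11] -> [4, 5, 6, 11]

Final sorted array: [4, 5, 6, 11]

The merge sort proceeds by recursively splitting the array and merging sorted halves.
After all merges, the sorted array is [4, 5, 6, 11].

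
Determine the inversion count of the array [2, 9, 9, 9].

Finding inversions in [2, 9, 9, 9]:


Total inversions: 0

The array has 0 inversions. It is already sorted.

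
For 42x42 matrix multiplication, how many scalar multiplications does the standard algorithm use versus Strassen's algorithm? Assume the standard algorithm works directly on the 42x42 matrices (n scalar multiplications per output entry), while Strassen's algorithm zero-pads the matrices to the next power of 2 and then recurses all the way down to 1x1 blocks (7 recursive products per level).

Matrix multiplication for 42x42 matrices:

Strassen's algorithm requires power-of-2 dimensions. Pad 42x42 to 64x64 (next power of 2).

Standard algorithm: 42^3 = 74088 multiplications
Strassen's algorithm: 7^(log2(64)) = 7^6 = 117649 multiplications
Difference: 74088 - 117649 = -43561 (Strassen uses MORE here due to padding overhead — for small or just-over-power-of-2 n, padding can outweigh the per-level savings)

Standard: 74088 multiplications (42^3). Strassen: 117649 multiplications (7^6, after padding to 64x64). Strassen reduces 8 recursive multiplications to 7 at each level.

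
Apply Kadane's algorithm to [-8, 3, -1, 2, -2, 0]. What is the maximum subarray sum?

Using Kadane's algorithm on [-8, 3, -1, 2, -2, 0]:

Scanning through the array:
Position 1 (value 3): max_ending_here = 3, max_so_far = 3
Position 2 (value -1): max_ending_here = 2, max_so_far = 3
Position 3 (value 2): max_ending_here = 4, max_so_far = 4
Position 4 (value -2): max_ending_here = 2, max_so_far = 4
Position 5 (value 0): max_ending_here = 2, max_so_far = 4

Maximum subarray: [3, -1, 2]
Maximum sum: 4

The maximum subarray is [3, -1, 2] with sum 4. This subarray runs from index 1 to index 3.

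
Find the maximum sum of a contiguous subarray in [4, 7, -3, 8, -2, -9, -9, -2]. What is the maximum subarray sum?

Using Kadane's algorithm on [4, 7, -3, 8, -2, -9, -9, -2]:

Scanning through the array:
Position 1 (value 7): max_ending_here = 11, max_so_far = 11
Position 2 (value -3): max_ending_here = 8, max_so_far = 11
Position 3 (value 8): max_ending_here = 16, max_so_far = 16
Position 4 (value -2): max_ending_here = 14, max_so_far = 16
Position 5 (value -9): max_ending_here = 5, max_so_far = 16
Position 6 (value -9): max_ending_here = -4, max_so_far = 16
Position 7 (value -2): max_ending_here = -2, max_so_far = 16

Maximum subarray: [4, 7, -3, 8]
Maximum sum: 16

The maximum subarray is [4, 7, -3, 8] with sum 16. This subarray runs from index 0 to index 3.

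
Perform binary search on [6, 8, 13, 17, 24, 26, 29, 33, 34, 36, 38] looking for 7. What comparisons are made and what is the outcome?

Binary search for 7 in [6, 8, 13, 17, 24, 26, 29, 33, 34, 36, 38]:

lo=0, hi=10, mid=5, arr[mid]=26 -> 26 > 7, search left half
lo=0, hi=4, mid=2, arr[mid]=13 -> 13 > 7, search left half
lo=0, hi=1, mid=0, arr[mid]=6 -> 6 < 7, search right half
lo=1, hi=1, mid=1, arr[mid]=8 -> 8 > 7, search left half
lo=1 > hi=0, target 7 not found

Binary search determines that 7 is not in the array after 4 comparisons. The search space was exhausted without finding the target.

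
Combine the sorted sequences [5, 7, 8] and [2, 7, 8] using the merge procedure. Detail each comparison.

Merging process:

Compare 5 vs 2: take 2 from right. Merged: [2]
Compare 5 vs 7: take 5 from left. Merged: [2, 5]
Compare 7 vs 7: take 7 from left. Merged: [2, 5, 7]
Compare 8 vs 7: take 7 from right. Merged: [2, 5, 7, 7]
Compare 8 vs 8: take 8 from left. Merged: [2, 5, 7, 7, 8]
Append remaining from right: [8]. Merged: [2, 5, 7, 7, 8, 8]

Final merged array: [2, 5, 7, 7, 8, 8]
Total comparisons: 5

The merged array is [2, 5, 7, 7, 8, 8], requiring 5 comparisons. The merge step runs in O(n) time where n is the total number of elements.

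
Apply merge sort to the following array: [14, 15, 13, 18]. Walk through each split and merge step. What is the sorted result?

Merge sort trace:

Split: [14, 15, 13, 18] -> [14, 15] and [13, 18]
  Split: [14, 15] -> [14] and [15]
  Merge: [14] + [15] -> [14, 15]
  Split: [13, 18] -> [13] and [18]
  Merge: [13] + [18] -> [13, 18]
Merge: [14, 15] + [13, 18] -> [13, 14, 15, 18]

Final sorted array: [13, 14, 15, 18]

The merge sort proceeds by recursively splitting the array and merging sorted halves.
After all merges, the sorted array is [13, 14, 15, 18].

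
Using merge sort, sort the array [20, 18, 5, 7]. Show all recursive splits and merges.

Merge sort trace:

Split: [20, 18, 5, 7] -> [20, 18] and [5, 7]
  Split: [20, 18] -> [20] and [18]
  Merge: [20] + [18] -> [18, 20]
  Split: [5, 7] -> [5] and [7]
  Merge: [5] + [7] -> [5, 7]
Merge: [18, 20] + [5, 7] -> [5, 7, 18, 20]

Final sorted array: [5, 7, 18, 20]

The merge sort proceeds by recursively splitting the array and merging sorted halves.
After all merges, the sorted array is [5, 7, 18, 20].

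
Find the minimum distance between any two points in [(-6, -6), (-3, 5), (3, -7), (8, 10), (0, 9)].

Computing all pairwise distances among 5 points:

d((-6, -6), (-3, 5)) = 11.4018
d((-6, -6), (3, -7)) = 9.0554
d((-6, -6), (8, 10)) = 21.2603
d((-6, -6), (0, 9)) = 16.1555
d((-3, 5), (3, -7)) = 13.4164
d((-3, 5), (8, 10)) = 12.083
d((-3, 5), (0, 9)) = 5.0 <-- minimum
d((3, -7), (8, 10)) = 17.72
d((3, -7), (0, 9)) = 16.2788
d((8, 10), (0, 9)) = 8.0623

Closest pair: (-3, 5) and (0, 9) with distance 5.0

The closest pair is (-3, 5) and (0, 9) with Euclidean distance 5.0. For 5 points, brute-force pairwise comparison is shown above. For large n, the divide-and-conquer algorithm (sort by x, recurse on halves, check the dividing strip) achieves O(n log n).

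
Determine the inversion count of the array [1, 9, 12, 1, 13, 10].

Finding inversions in [1, 9, 12, 1, 13, 10]:

(1, 3): arr[1]=9 > arr[3]=1
(2, 3): arr[2]=12 > arr[3]=1
(2, 5): arr[2]=12 > arr[5]=10
(4, 5): arr[4]=13 > arr[5]=10

Total inversions: 4

The array has 4 inversion(s): (1,3), (2,3), (2,5), (4,5). Each pair (i,j) satisfies i < j and arr[i] > arr[j].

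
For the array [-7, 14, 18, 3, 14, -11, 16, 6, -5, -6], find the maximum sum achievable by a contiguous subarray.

Using Kadane's algorithm on [-7, 14, 18, 3, 14, -11, 16, 6, -5, -6]:

Scanning through the array:
Position 1 (value 14): max_ending_here = 14, max_so_far = 14
Position 2 (value 18): max_ending_here = 32, max_so_far = 32
Position 3 (value 3): max_ending_here = 35, max_so_far = 35
Position 4 (value 14): max_ending_here = 49, max_so_far = 49
Position 5 (value -11): max_ending_here = 38, max_so_far = 49
Position 6 (value 16): max_ending_here = 54, max_so_far = 54
Position 7 (value 6): max_ending_here = 60, max_so_far = 60
Position 8 (value -5): max_ending_here = 55, max_so_far = 60
Position 9 (value -6): max_ending_here = 49, max_so_far = 60

Maximum subarray: [14, 18, 3, 14, -11, 16, 6]
Maximum sum: 60

The maximum subarray is [14, 18, 3, 14, -11, 16, 6] with sum 60. This subarray runs from index 1 to index 7.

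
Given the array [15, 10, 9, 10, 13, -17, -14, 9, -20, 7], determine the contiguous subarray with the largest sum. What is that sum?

Using Kadane's algorithm on [15, 10, 9, 10, 13, -17, -14, 9, -20, 7]:

Scanning through the array:
Position 1 (value 10): max_ending_here = 25, max_so_far = 25
Position 2 (value 9): max_ending_here = 34, max_so_far = 34
Position 3 (value 10): max_ending_here = 44, max_so_far = 44
Position 4 (value 13): max_ending_here = 57, max_so_far = 57
Position 5 (value -17): max_ending_here = 40, max_so_far = 57
Position 6 (value -14): max_ending_here = 26, max_so_far = 57
Position 7 (value 9): max_ending_here = 35, max_so_far = 57
Position 8 (value -20): max_ending_here = 15, max_so_far = 57
Position 9 (value 7): max_ending_here = 22, max_so_far = 57

Maximum subarray: [15, 10, 9, 10, 13]
Maximum sum: 57

The maximum subarray is [15, 10, 9, 10, 13] with sum 57. This subarray runs from index 0 to index 4.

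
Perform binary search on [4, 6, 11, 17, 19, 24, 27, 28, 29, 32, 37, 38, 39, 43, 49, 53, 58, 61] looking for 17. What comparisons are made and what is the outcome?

Binary search for 17 in [4, 6, 11, 17, 19, 24, 27, 28, 29, 32, 37, 38, 39, 43, 49, 53, 58, 61]:

lo=0, hi=17, mid=8, arr[mid]=29 -> 29 > 17, search left half
lo=0, hi=7, mid=3, arr[mid]=17 -> Found target at index 3!

Binary search finds 17 at index 3 after 2 comparisons. The search repeatedly halves the search space by comparing with the middle element.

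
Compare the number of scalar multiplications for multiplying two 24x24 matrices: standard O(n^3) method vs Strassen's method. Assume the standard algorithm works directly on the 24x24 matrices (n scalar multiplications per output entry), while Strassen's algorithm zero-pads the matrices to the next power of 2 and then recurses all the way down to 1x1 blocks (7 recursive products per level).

Matrix multiplication for 24x24 matrices:

Strassen's algorithm requires power-of-2 dimensions. Pad 24x24 to 32x32 (next power of 2).

Standard algorithm: 24^3 = 13824 multiplications
Strassen's algorithm: 7^(log2(32)) = 7^5 = 16807 multiplications
Difference: 13824 - 16807 = -2983 (Strassen uses MORE here due to padding overhead — for small or just-over-power-of-2 n, padding can outweigh the per-level savings)

Standard: 13824 multiplications (24^3). Strassen: 16807 multiplications (7^5, after padding to 32x32). Strassen reduces 8 recursive multiplications to 7 at each level.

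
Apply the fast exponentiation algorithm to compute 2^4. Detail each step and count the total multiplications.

Computing 2^4 by squaring (build up from 2^1; each line after the first costs one multiplication):

2^1 = 2
2^2 = (2^1)^2 = 2^2 = 4
2^4 = (2^2)^2 = 4^2 = 16

Result: 16
Multiplications needed: 2 (2 lines after 2^1)

2^4 = 16. Using exponentiation by squaring, this requires 2 multiplications. The key idea: if the exponent is even, square the half-power; if odd, multiply by the base once.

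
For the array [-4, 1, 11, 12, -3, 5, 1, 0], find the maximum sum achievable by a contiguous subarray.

Using Kadane's algorithm on [-4, 1, 11, 12, -3, 5, 1, 0]:

Scanning through the array:
Position 1 (value 1): max_ending_here = 1, max_so_far = 1
Position 2 (value 11): max_ending_here = 12, max_so_far = 12
Position 3 (value 12): max_ending_here = 24, max_so_far = 24
Position 4 (value -3): max_ending_here = 21, max_so_far = 24
Position 5 (value 5): max_ending_here = 26, max_so_far = 26
Position 6 (value 1): max_ending_here = 27, max_so_far = 27
Position 7 (value 0): max_ending_here = 27, max_so_far = 27

Maximum subarray: [1, 11, 12, -3, 5, 1]
Maximum sum: 27

The maximum subarray is [1, 11, 12, -3, 5, 1] with sum 27. This subarray runs from index 1 to index 6.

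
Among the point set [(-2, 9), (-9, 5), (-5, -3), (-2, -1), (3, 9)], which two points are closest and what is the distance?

Computing all pairwise distances among 5 points:

d((-2, 9), (-9, 5)) = 8.0623
d((-2, 9), (-5, -3)) = 12.3693
d((-2, 9), (-2, -1)) = 10.0
d((-2, 9), (3, 9)) = 5.0
d((-9, 5), (-5, -3)) = 8.9443
d((-9, 5), (-2, -1)) = 9.2195
d((-9, 5), (3, 9)) = 12.6491
d((-5, -3), (-2, -1)) = 3.6056 <-- minimum
d((-5, -3), (3, 9)) = 14.4222
d((-2, -1), (3, 9)) = 11.1803

Closest pair: (-5, -3) and (-2, -1) with distance 3.6056

The closest pair is (-5, -3) and (-2, -1) with Euclidean distance 3.6056. For 5 points, brute-force pairwise comparison is shown above. For large n, the divide-and-conquer algorithm (sort by x, recurse on halves, check the dividing strip) achieves O(n log n).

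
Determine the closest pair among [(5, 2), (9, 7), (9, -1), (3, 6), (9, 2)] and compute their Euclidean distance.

Computing all pairwise distances among 5 points:

d((5, 2), (9, 7)) = 6.4031
d((5, 2), (9, -1)) = 5.0
d((5, 2), (3, 6)) = 4.4721
d((5, 2), (9, 2)) = 4.0
d((9, 7), (9, -1)) = 8.0
d((9, 7), (3, 6)) = 6.0828
d((9, 7), (9, 2)) = 5.0
d((9, -1), (3, 6)) = 9.2195
d((9, -1), (9, 2)) = 3.0 <-- minimum
d((3, 6), (9, 2)) = 7.2111

Closest pair: (9, -1) and (9, 2) with distance 3.0

The closest pair is (9, -1) and (9, 2) with Euclidean distance 3.0. For 5 points, brute-force pairwise comparison is shown above. For large n, the divide-and-conquer algorithm (sort by x, recurse on halves, check the dividing strip) achieves O(n log n).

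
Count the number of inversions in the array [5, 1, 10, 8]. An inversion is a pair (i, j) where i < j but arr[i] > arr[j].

Finding inversions in [5, 1, 10, 8]:

(0, 1): arr[0]=5 > arr[1]=1
(2, 3): arr[2]=10 > arr[3]=8

Total inversions: 2

The array has 2 inversion(s): (0,1), (2,3). Each pair (i,j) satisfies i < j and arr[i] > arr[j].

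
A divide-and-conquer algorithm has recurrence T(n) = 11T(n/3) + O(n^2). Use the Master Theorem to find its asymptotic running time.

Master Theorem for T(n) = 11T(n/3) + O(n^2):

a = 11, b = 3, c = 2
log_b(a) = log_3(11) = 2.1827

Case 1: c = 2 < log_3(11) = 2.1827
T(n) = O(n^(log_3 11))

For T(n) = 11T(n/3) + O(n^2): log_3(11) = 2.1827. This is Case 1 of the Master Theorem (c < log_b(a), work dominated by leaves), giving O(n^(log_3 11)).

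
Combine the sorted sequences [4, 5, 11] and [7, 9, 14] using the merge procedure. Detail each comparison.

Merging process:

Compare 4 vs 7: take 4 from left. Merged: [4]
Compare 5 vs 7: take 5 from left. Merged: [4, 5]
Compare 11 vs 7: take 7 from right. Merged: [4, 5, 7]
Compare 11 vs 9: take 9 from right. Merged: [4, 5, 7, 9]
Compare 11 vs 14: take 11 from left. Merged: [4, 5, 7, 9, 11]
Append remaining from right: [14]. Merged: [4, 5, 7, 9, 11, 14]

Final merged array: [4, 5, 7, 9, 11, 14]
Total comparisons: 5

The merged array is [4, 5, 7, 9, 11, 14], requiring 5 comparisons. The merge step runs in O(n) time where n is the total number of elements.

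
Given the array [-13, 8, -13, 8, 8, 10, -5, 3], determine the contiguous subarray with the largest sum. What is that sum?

Using Kadane's algorithm on [-13, 8, -13, 8, 8, 10, -5, 3]:

Scanning through the array:
Position 1 (value 8): max_ending_here = 8, max_so_far = 8
Position 2 (value -13): max_ending_here = -5, max_so_far = 8
Position 3 (value 8): max_ending_here = 8, max_so_far = 8
Position 4 (value 8): max_ending_here = 16, max_so_far = 16
Position 5 (value 10): max_ending_here = 26, max_so_far = 26
Position 6 (value -5): max_ending_here = 21, max_so_far = 26
Position 7 (value 3): max_ending_here = 24, max_so_far = 26

Maximum subarray: [8, 8, 10]
Maximum sum: 26

The maximum subarray is [8, 8, 10] with sum 26. This subarray runs from index 3 to index 5.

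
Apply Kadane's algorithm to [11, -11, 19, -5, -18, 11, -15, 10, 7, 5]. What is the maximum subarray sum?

Using Kadane's algorithm on [11, -11, 19, -5, -18, 11, -15, 10, 7, 5]:

Scanning through the array:
Position 1 (value -11): max_ending_here = 0, max_so_far = 11
Position 2 (value 19): max_ending_here = 19, max_so_far = 19
Position 3 (value -5): max_ending_here = 14, max_so_far = 19
Position 4 (value -18): max_ending_here = -4, max_so_far = 19
Position 5 (value 11): max_ending_here = 11, max_so_far = 19
Position 6 (value -15): max_ending_here = -4, max_so_far = 19
Position 7 (value 10): max_ending_here = 10, max_so_far = 19
Position 8 (value 7): max_ending_here = 17, max_so_far = 19
Position 9 (value 5): max_ending_here = 22, max_so_far = 22

Maximum subarray: [10, 7, 5]
Maximum sum: 22

The maximum subarray is [10, 7, 5] with sum 22. This subarray runs from index 7 to index 9.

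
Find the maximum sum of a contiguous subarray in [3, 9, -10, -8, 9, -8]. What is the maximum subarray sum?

Using Kadane's algorithm on [3, 9, -10, -8, 9, -8]:

Scanning through the array:
Position 1 (value 9): max_ending_here = 12, max_so_far = 12
Position 2 (value -10): max_ending_here = 2, max_so_far = 12
Position 3 (value -8): max_ending_here = -6, max_so_far = 12
Position 4 (value 9): max_ending_here = 9, max_so_far = 12
Position 5 (value -8): max_ending_here = 1, max_so_far = 12

Maximum subarray: [3, 9]
Maximum sum: 12

The maximum subarray is [3, 9] with sum 12. This subarray runs from index 0 to index 1.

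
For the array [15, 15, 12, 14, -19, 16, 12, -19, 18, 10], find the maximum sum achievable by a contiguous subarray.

Using Kadane's algorithm on [15, 15, 12, 14, -19, 16, 12, -19, 18, 10]:

Scanning through the array:
Position 1 (value 15): max_ending_here = 30, max_so_far = 30
Position 2 (value 12): max_ending_here = 42, max_so_far = 42
Position 3 (value 14): max_ending_here = 56, max_so_far = 56
Position 4 (value -19): max_ending_here = 37, max_so_far = 56
Position 5 (value 16): max_ending_here = 53, max_so_far = 56
Position 6 (value 12): max_ending_here = 65, max_so_far = 65
Position 7 (value -19): max_ending_here = 46, max_so_far = 65
Position 8 (value 18): max_ending_here = 64, max_so_far = 65
Position 9 (value 10): max_ending_here = 74, max_so_far = 74

Maximum subarray: [15, 15, 12, 14, -19, 16, 12, -19, 18, 10]
Maximum sum: 74

The maximum subarray is [15, 15, 12, 14, -19, 16, 12, -19, 18, 10] with sum 74. This subarray runs from index 0 to index 9.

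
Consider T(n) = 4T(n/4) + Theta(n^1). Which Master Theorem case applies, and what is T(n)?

Master Theorem for T(n) = 4T(n/4) + O(n^1):

a = 4, b = 4, c = 1
log_b(a) = log_4(4) = 1.0000

Case 2: c = 1 = log_4(4) = 1.0000
T(n) = O(n^1 log n) = O(n log n)

For T(n) = 4T(n/4) + O(n^1): log_4(4) = 1.0000. This is Case 2 of the Master Theorem (c = log_b(a), equal work at all levels), giving O(n log n).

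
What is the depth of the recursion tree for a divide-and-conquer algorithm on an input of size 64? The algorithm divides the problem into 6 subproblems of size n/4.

For divide and conquer with division factor 4:

Problem sizes at each level:
Level 0: 64
Level 1: 16
Level 2: 4
Level 3: 1

The root is level 0 and the size-1 base case is level 3 (the tree spans levels 0 through 3, i.e. 4 levels counting the root), so the depth is the number of divisions: log_4(64) = 3

The recursion tree depth is log_4(64) = 3. At each level, the problem size is divided by 4, so it takes 3 divisions to reduce to a base case of size 1. The algorithm makes 6 recursive calls at each level.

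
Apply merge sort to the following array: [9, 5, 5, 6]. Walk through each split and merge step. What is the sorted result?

Merge sort trace:

Split: [9, 5, 5, 6] -> [9, 5] and [5, 6]
  Split: [9, 5] -> [9] and [5]
  Merge: [9] + [5] -> [5, 9]
  Split: [5, 6] -> [5] and [6]
  Merge: [5] + [6] -> [5, 6]
Merge: [5, 9] + [5, 6] -> [5, 5, 6, 9]

Final sorted array: [5, 5, 6, 9]

The merge sort proceeds by recursively splitting the array and merging sorted halves.
After all merges, the sorted array is [5, 5, 6, 9].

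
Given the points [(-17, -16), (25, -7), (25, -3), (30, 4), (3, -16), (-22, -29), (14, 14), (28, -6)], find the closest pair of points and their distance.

Computing all pairwise distances among 8 points:

d((-17, -16), (25, -7)) = 42.9535
d((-17, -16), (25, -3)) = 43.9659
d((-17, -16), (30, 4)) = 51.0784
d((-17, -16), (3, -16)) = 20.0
d((-17, -16), (-22, -29)) = 13.9284
d((-17, -16), (14, 14)) = 43.1393
d((-17, -16), (28, -6)) = 46.0977
d((25, -7), (25, -3)) = 4.0
d((25, -7), (30, 4)) = 12.083
d((25, -7), (3, -16)) = 23.7697
d((25, -7), (-22, -29)) = 51.8941
d((25, -7), (14, 14)) = 23.7065
d((25, -7), (28, -6)) = 3.1623 <-- minimum
d((25, -3), (30, 4)) = 8.6023
d((25, -3), (3, -16)) = 25.5539
d((25, -3), (-22, -29)) = 53.7122
d((25, -3), (14, 14)) = 20.2485
d((25, -3), (28, -6)) = 4.2426
d((30, 4), (3, -16)) = 33.6006
d((30, 4), (-22, -29)) = 61.5873
d((30, 4), (14, 14)) = 18.868
d((30, 4), (28, -6)) = 10.198
d((3, -16), (-22, -29)) = 28.178
d((3, -16), (14, 14)) = 31.9531
d((3, -16), (28, -6)) = 26.9258
d((-22, -29), (14, 14)) = 56.0803
d((-22, -29), (28, -6)) = 55.0364
d((14, 14), (28, -6)) = 24.4131

Closest pair: (25, -7) and (28, -6) with distance 3.1623

The closest pair is (25, -7) and (28, -6) with Euclidean distance 3.1623. For 8 points, brute-force pairwise comparison is shown above. For large n, the divide-and-conquer algorithm (sort by x, recurse on halves, check the dividing strip) achieves O(n log n).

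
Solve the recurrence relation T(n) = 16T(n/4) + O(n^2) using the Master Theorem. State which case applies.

Master Theorem for T(n) = 16T(n/4) + O(n^2):

a = 16, b = 4, c = 2
log_b(a) = log_4(16) = 2.0000

Case 2: c = 2 = log_4(16) = 2.0000
T(n) = O(n^2 log n) = O(n^2 log n)

For T(n) = 16T(n/4) + O(n^2): log_4(16) = 2.0000. This is Case 2 of the Master Theorem (c = log_b(a), equal work at all levels), giving O(n^2 log n).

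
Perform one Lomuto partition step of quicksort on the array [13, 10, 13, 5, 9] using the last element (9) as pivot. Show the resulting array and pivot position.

Lomuto partition with pivot = 9:

Initial array: [13, 10, 13, 5, 9]

arr[0]=13 > 9: no swap
arr[1]=10 > 9: no swap
arr[2]=13 > 9: no swap
arr[3]=5 <= 9: swap with position 0, array becomes [5, 10, 13, 13, 9]

Place pivot at position 1: [5, 9, 13, 13, 10]
Pivot position: 1

After partitioning with pivot 9, the array becomes [5, 9, 13, 13, 10]. The pivot is placed at index 1. All elements to the left of the pivot are <= 9, and all elements to the right are > 9.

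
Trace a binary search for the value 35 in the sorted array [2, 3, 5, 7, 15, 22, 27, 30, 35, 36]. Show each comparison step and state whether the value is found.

Binary search for 35 in [2, 3, 5, 7, 15, 22, 27, 30, 35, 36]:

lo=0, hi=9, mid=4, arr[mid]=15 -> 15 < 35, search right half
lo=5, hi=9, mid=7, arr[mid]=30 -> 30 < 35, search right half
lo=8, hi=9, mid=8, arr[mid]=35 -> Found target at index 8!

Binary search finds 35 at index 8 after 3 comparisons. The search repeatedly halves the search space by comparing with the middle element.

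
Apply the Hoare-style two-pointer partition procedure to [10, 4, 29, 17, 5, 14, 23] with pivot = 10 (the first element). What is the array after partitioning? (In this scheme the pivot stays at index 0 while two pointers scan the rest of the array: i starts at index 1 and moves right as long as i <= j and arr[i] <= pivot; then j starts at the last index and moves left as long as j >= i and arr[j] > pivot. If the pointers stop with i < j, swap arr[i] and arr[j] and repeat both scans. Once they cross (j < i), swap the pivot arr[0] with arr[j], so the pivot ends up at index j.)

Hoare-style two-pointer partition with pivot = 10:

Initial array: [10, 4, 29, 17, 5, 14, 23]

Pointers start at i = 1, j = 6.
i stops at index 2 (arr[2]=29 > 10), j stops at index 4 (arr[4]=5 <= 10): swap arr[2] and arr[4], array becomes [10, 4, 5, 17, 29, 14, 23]
i ends at 3, j ends at 2: the pointers have crossed (j < i), so scanning stops.

Swap pivot arr[0] with arr[2] to place pivot at position 2: [5, 4, 10, 17, 29, 14, 23]
Pivot position: 2

After partitioning with pivot 10, the array becomes [5, 4, 10, 17, 29, 14, 23]. The pivot is placed at index 2. All elements to the left of the pivot are <= 10, and all elements to the right are > 10.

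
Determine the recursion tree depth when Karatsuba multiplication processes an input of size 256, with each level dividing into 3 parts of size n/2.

For divide and conquer with division factor 2:

Problem sizes at each level:
Level 0: 256
Level 1: 128
Level 2: 64
Level 3: 32
Level 4: 16
Level 5: 8
Level 6: 4
Level 7: 2
Level 8: 1

The root is level 0 and the size-1 base case is level 8 (the tree spans levels 0 through 8, i.e. 9 levels counting the root), so the depth is the number of divisions: log_2(256) = 8

The recursion tree depth is log_2(256) = 8. At each level, the problem size is divided by 2, so it takes 8 divisions to reduce to a base case of size 1. The algorithm makes 3 recursive calls at each level.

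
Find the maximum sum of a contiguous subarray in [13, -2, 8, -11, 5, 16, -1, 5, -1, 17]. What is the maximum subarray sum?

Using Kadane's algorithm on [13, -2, 8, -11, 5, 16, -1, 5, -1, 17]:

Scanning through the array:
Position 1 (value -2): max_ending_here = 11, max_so_far = 13
Position 2 (value 8): max_ending_here = 19, max_so_far = 19
Position 3 (value -11): max_ending_here = 8, max_so_far = 19
Position 4 (value 5): max_ending_here = 13, max_so_far = 19
Position 5 (value 16): max_ending_here = 29, max_so_far = 29
Position 6 (value -1): max_ending_here = 28, max_so_far = 29
Position 7 (value 5): max_ending_here = 33, max_so_far = 33
Position 8 (value -1): max_ending_here = 32, max_so_far = 33
Position 9 (value 17): max_ending_here = 49, max_so_far = 49

Maximum subarray: [13, -2, 8, -11, 5, 16, -1, 5, -1, 17]
Maximum sum: 49

The maximum subarray is [13, -2, 8, -11, 5, 16, -1, 5, -1, 17] with sum 49. This subarray runs from index 0 to index 9.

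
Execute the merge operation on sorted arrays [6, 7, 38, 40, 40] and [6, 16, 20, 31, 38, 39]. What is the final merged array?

Merging process:

Compare 6 vs 6: take 6 from left. Merged: [6]
Compare 7 vs 6: take 6 from right. Merged: [6, 6]
Compare 7 vs 16: take 7 from left. Merged: [6, 6, 7]
Compare 38 vs 16: take 16 from right. Merged: [6, 6, 7, 16]
Compare 38 vs 20: take 20 from right. Merged: [6, 6, 7, 16, 20]
Compare 38 vs 31: take 31 from right. Merged: [6, 6, 7, 16, 20, 31]
Compare 38 vs 38: take 38 from left. Merged: [6, 6, 7, 16, 20, 31, 38]
Compare 40 vs 38: take 38 from right. Merged: [6, 6, 7, 16, 20, 31, 38, 38]
Compare 40 vs 39: take 39 from right. Merged: [6, 6, 7, 16, 20, 31, 38, 38, 39]
Append remaining from left: [40, 40]. Merged: [6, 6, 7, 16, 20, 31, 38, 38, 39, 40, 40]

Final merged array: [6, 6, 7, 16, 20, 31, 38, 38, 39, 40, 40]
Total comparisons: 9

The merged array is [6, 6, 7, 16, 20, 31, 38, 38, 39, 40, 40], requiring 9 comparisons. The merge step runs in O(n) time where n is the total number of elements.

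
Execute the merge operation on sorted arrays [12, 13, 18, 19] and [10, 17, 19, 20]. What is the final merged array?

Merging process:

Compare 12 vs 10: take 10 from right. Merged: [10]
Compare 12 vs 17: take 12 from left. Merged: [10, 12]
Compare 13 vs 17: take 13 from left. Merged: [10, 12, 13]
Compare 18 vs 17: take 17 from right. Merged: [10, 12, 13, 17]
Compare 18 vs 19: take 18 from left. Merged: [10, 12, 13, 17, 18]
Compare 19 vs 19: take 19 from left. Merged: [10, 12, 13, 17, 18, 19]
Append remaining from right: [19, 20]. Merged: [10, 12, 13, 17, 18, 19, 19, 20]

Final merged array: [10, 12, 13, 17, 18, 19, 19, 20]
Total comparisons: 6

The merged array is [10, 12, 13, 17, 18, 19, 19, 20], requiring 6 comparisons. The merge step runs in O(n) time where n is the total number of elements.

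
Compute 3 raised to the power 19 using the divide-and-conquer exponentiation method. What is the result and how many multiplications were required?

Computing 3^19 by squaring (build up from 3^1; each line after the first costs one multiplication):

3^1 = 3
3^2 = (3^1)^2 = 3^2 = 9
3^4 = (3^2)^2 = 9^2 = 81
3^8 = (3^4)^2 = 81^2 = 6561
3^9 = 3 * 3^8 = 3 * 6561 = 19683
3^18 = (3^9)^2 = 19683^2 = 387420489
3^19 = 3 * 3^18 = 3 * 387420489 = 1162261467

Result: 1162261467
Multiplications needed: 6 (6 lines after 3^1)

3^19 = 1162261467. Using exponentiation by squaring, this requires 6 multiplications. The key idea: if the exponent is even, square the half-power; if odd, multiply by the base once.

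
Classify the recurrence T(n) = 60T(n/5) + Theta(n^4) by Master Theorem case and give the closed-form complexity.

Master Theorem for T(n) = 60T(n/5) + O(n^4):

a = 60, b = 5, c = 4
log_b(a) = log_5(60) = 2.5440

Case 3: c = 4 > log_5(60) = 2.5440
T(n) = O(n^4) = O(n^4)

For T(n) = 60T(n/5) + O(n^4): log_5(60) = 2.5440. This is Case 3 of the Master Theorem (c > log_b(a), work dominated by root), giving O(n^4).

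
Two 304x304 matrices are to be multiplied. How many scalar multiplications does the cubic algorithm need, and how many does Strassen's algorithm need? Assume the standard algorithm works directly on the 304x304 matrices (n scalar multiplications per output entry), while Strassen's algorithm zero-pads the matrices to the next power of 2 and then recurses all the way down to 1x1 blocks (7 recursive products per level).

Matrix multiplication for 304x304 matrices:

Strassen's algorithm requires power-of-2 dimensions. Pad 304x304 to 512x512 (next power of 2).

Standard algorithm: 304^3 = 28094464 multiplications
Strassen's algorithm: 7^(log2(512)) = 7^9 = 40353607 multiplications
Difference: 28094464 - 40353607 = -12259143 (Strassen uses MORE here due to padding overhead — for small or just-over-power-of-2 n, padding can outweigh the per-level savings)

Standard: 28094464 multiplications (304^3). Strassen: 40353607 multiplications (7^9, after padding to 512x512). Strassen reduces 8 recursive multiplications to 7 at each level.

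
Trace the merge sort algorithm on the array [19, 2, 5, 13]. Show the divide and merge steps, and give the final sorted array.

Merge sort trace:

Split: [19, 2, 5, 13] -> [19, 2] and [5, 13]
  Split: [19, 2] -> [19] and [2]
  Merge: [19] + [2] -> [2, 19]
  Split: [5, 13] -> [5] and [13]
  Merge: [5] + [13] -> [5, 13]
Merge: [2, 19] + [5, 13] -> [2, 5, 13, 19]

Final sorted array: [2, 5, 13, 19]

The merge sort proceeds by recursively splitting the array and merging sorted halves.
After all merges, the sorted array is [2, 5, 13, 19].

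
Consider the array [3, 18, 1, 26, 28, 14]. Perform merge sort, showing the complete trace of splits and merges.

Merge sort trace:

Split: [3, 18, 1, 26, 28, 14] -> [3, 18, 1] and [26, 28, 14]
  Split: [3, 18, 1] -> [3] and [18, 1]
    Split: [18, 1] -> [18] and [1]
    Merge: [18] + [1] -> [1, 18]
  Merge: [3] + [1, 18] -> [1, 3, 18]
  Split: [26, 28, 14] -> [26] and [28, 14]
    Split: [28, 14] -> [28] and [14]
    Merge: [28] + [14] -> [14, 28]
  Merge: [26] + [14, 28] -> [14, 26, 28]
Merge: [1, 3, 18] + [14, 26, 28] -> [1, 3, 14, 18, 26, 28]

Final sorted array: [1, 3, 14, 18, 26, 28]

The merge sort proceeds by recursively splitting the array and merging sorted halves.
After all merges, the sorted array is [1, 3, 14, 18, 26, 28].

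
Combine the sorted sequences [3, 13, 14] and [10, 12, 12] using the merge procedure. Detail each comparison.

Merging process:

Compare 3 vs 10: take 3 from left. Merged: [3]
Compare 13 vs 10: take 10 from right. Merged: [3, 10]
Compare 13 vs 12: take 12 from right. Merged: [3, 10, 12]
Compare 13 vs 12: take 12 from right. Merged: [3, 10, 12, 12]
Append remaining from left: [13, 14]. Merged: [3, 10, 12, 12, 13, 14]

Final merged array: [3, 10, 12, 12, 13, 14]
Total comparisons: 4

The merged array is [3, 10, 12, 12, 13, 14], requiring 4 comparisons. The merge step runs in O(n) time where n is the total number of elements.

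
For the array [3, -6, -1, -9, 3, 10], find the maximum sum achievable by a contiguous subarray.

Using Kadane's algorithm on [3, -6, -1, -9, 3, 10]:

Scanning through the array:
Position 1 (value -6): max_ending_here = -3, max_so_far = 3
Position 2 (value -1): max_ending_here = -1, max_so_far = 3
Position 3 (value -9): max_ending_here = -9, max_so_far = 3
Position 4 (value 3): max_ending_here = 3, max_so_far = 3
Position 5 (value 10): max_ending_here = 13, max_so_far = 13

Maximum subarray: [3, 10]
Maximum sum: 13

The maximum subarray is [3, 10] with sum 13. This subarray runs from index 4 to index 5.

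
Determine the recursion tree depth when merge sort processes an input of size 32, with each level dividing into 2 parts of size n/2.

For divide and conquer with division factor 2:

Problem sizes at each level:
Level 0: 32
Level 1: 16
Level 2: 8
Level 3: 4
Level 4: 2
Level 5: 1

The root is level 0 and the size-1 base case is level 5 (the tree spans levels 0 through 5, i.e. 6 levels counting the root), so the depth is the number of divisions: log_2(32) = 5

The recursion tree depth is log_2(32) = 5. At each level, the problem size is divided by 2, so it takes 5 divisions to reduce to a base case of size 1. The algorithm makes 2 recursive calls at each level.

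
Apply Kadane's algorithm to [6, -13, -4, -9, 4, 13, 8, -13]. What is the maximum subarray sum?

Using Kadane's algorithm on [6, -13, -4, -9, 4, 13, 8, -13]:

Scanning through the array:
Position 1 (value -13): max_ending_here = -7, max_so_far = 6
Position 2 (value -4): max_ending_here = -4, max_so_far = 6
Position 3 (value -9): max_ending_here = -9, max_so_far = 6
Position 4 (value 4): max_ending_here = 4, max_so_far = 6
Position 5 (value 13): max_ending_here = 17, max_so_far = 17
Position 6 (value 8): max_ending_here = 25, max_so_far = 25
Position 7 (value -13): max_ending_here = 12, max_so_far = 25

Maximum subarray: [4, 13, 8]
Maximum sum: 25

The maximum subarray is [4, 13, 8] with sum 25. This subarray runs from index 4 to index 6.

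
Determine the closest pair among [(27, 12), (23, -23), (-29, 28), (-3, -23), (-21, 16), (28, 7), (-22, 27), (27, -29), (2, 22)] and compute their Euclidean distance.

Computing all pairwise distances among 9 points:

d((27, 12), (23, -23)) = 35.2278
d((27, 12), (-29, 28)) = 58.2409
d((27, 12), (-3, -23)) = 46.0977
d((27, 12), (-21, 16)) = 48.1664
d((27, 12), (28, 7)) = 5.099 <-- minimum
d((27, 12), (-22, 27)) = 51.2445
d((27, 12), (27, -29)) = 41.0
d((27, 12), (2, 22)) = 26.9258
d((23, -23), (-29, 28)) = 72.8354
d((23, -23), (-3, -23)) = 26.0
d((23, -23), (-21, 16)) = 58.7963
d((23, -23), (28, 7)) = 30.4138
d((23, -23), (-22, 27)) = 67.2681
d((23, -23), (27, -29)) = 7.2111
d((23, -23), (2, 22)) = 49.6588
d((-29, 28), (-3, -23)) = 57.2451
d((-29, 28), (-21, 16)) = 14.4222
d((-29, 28), (28, 7)) = 60.7454
d((-29, 28), (-22, 27)) = 7.0711
d((-29, 28), (27, -29)) = 79.9062
d((-29, 28), (2, 22)) = 31.5753
d((-3, -23), (-21, 16)) = 42.9535
d((-3, -23), (28, 7)) = 43.1393
d((-3, -23), (-22, 27)) = 53.4883
d((-3, -23), (27, -29)) = 30.5941
d((-3, -23), (2, 22)) = 45.2769
d((-21, 16), (28, 7)) = 49.8197
d((-21, 16), (-22, 27)) = 11.0454
d((-21, 16), (27, -29)) = 65.7951
d((-21, 16), (2, 22)) = 23.7697
d((28, 7), (-22, 27)) = 53.8516
d((28, 7), (27, -29)) = 36.0139
d((28, 7), (2, 22)) = 30.0167
d((-22, 27), (27, -29)) = 74.411
d((-22, 27), (2, 22)) = 24.5153
d((27, -29), (2, 22)) = 56.7979

Closest pair: (27, 12) and (28, 7) with distance 5.099

The closest pair is (27, 12) and (28, 7) with Euclidean distance 5.099. For 9 points, brute-force pairwise comparison is shown above. For large n, the divide-and-conquer algorithm (sort by x, recurse on halves, check the dividing strip) achieves O(n log n).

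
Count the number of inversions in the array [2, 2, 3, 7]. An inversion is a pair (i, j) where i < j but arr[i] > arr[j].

Finding inversions in [2, 2, 3, 7]:


Total inversions: 0

The array has 0 inversions. It is already sorted.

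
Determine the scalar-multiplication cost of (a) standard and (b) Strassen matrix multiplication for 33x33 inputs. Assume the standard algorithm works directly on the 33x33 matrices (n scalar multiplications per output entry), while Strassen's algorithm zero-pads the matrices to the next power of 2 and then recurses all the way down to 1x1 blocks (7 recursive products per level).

Matrix multiplication for 33x33 matrices:

Strassen's algorithm requires power-of-2 dimensions. Pad 33x33 to 64x64 (next power of 2).

Standard algorithm: 33^3 = 35937 multiplications
Strassen's algorithm: 7^(log2(64)) = 7^6 = 117649 multiplications
Difference: 35937 - 117649 = -81712 (Strassen uses MORE here due to padding overhead — for small or just-over-power-of-2 n, padding can outweigh the per-level savings)

Standard: 35937 multiplications (33^3). Strassen: 117649 multiplications (7^6, after padding to 64x64). Strassen reduces 8 recursive multiplications to 7 at each level.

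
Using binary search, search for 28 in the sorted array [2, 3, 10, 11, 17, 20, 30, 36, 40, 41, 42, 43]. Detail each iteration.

Binary search for 28 in [2, 3, 10, 11, 17, 20, 30, 36, 40, 41, 42, 43]:

lo=0, hi=11, mid=5, arr[mid]=20 -> 20 < 28, search right half
lo=6, hi=11, mid=8, arr[mid]=40 -> 40 > 28, search left half
lo=6, hi=7, mid=6, arr[mid]=30 -> 30 > 28, search left half
lo=6 > hi=5, target 28 not found

Binary search determines that 28 is not in the array after 3 comparisons. The search space was exhausted without finding the target.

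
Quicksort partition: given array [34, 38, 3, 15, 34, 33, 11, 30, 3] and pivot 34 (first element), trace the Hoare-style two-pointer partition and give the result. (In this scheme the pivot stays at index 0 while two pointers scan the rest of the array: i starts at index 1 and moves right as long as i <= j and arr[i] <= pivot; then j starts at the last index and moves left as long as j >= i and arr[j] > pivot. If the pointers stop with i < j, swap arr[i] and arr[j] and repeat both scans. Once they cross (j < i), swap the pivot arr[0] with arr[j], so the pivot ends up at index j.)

Hoare-style two-pointer partition with pivot = 34:

Initial array: [34, 38, 3, 15, 34, 33, 11, 30, 3]

Pointers start at i = 1, j = 8.
i stops at index 1 (arr[1]=38 > 34), j stops at index 8 (arr[8]=3 <= 34): swap arr[1] and arr[8], array becomes [34, 3, 3, 15, 34, 33, 11, 30, 38]
i ends at 8, j ends at 7: the pointers have crossed (j < i), so scanning stops.

Swap pivot arr[0] with arr[7] to place pivot at position 7: [30, 3, 3, 15, 34, 33, 11, 34, 38]
Pivot position: 7

After partitioning with pivot 34, the array becomes [30, 3, 3, 15, 34, 33, 11, 34, 38]. The pivot is placed at index 7. All elements to the left of the pivot are <= 34, and all elements to the right are > 34.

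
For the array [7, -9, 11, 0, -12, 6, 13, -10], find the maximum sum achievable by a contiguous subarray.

Using Kadane's algorithm on [7, -9, 11, 0, -12, 6, 13, -10]:

Scanning through the array:
Position 1 (value -9): max_ending_here = -2, max_so_far = 7
Position 2 (value 11): max_ending_here = 11, max_so_far = 11
Position 3 (value 0): max_ending_here = 11, max_so_far = 11
Position 4 (value -12): max_ending_here = -1, max_so_far = 11
Position 5 (value 6): max_ending_here = 6, max_so_far = 11
Position 6 (value 13): max_ending_here = 19, max_so_far = 19
Position 7 (value -10): max_ending_here = 9, max_so_far = 19

Maximum subarray: [6, 13]
Maximum sum: 19

The maximum subarray is [6, 13] with sum 19. This subarray runs from index 5 to index 6.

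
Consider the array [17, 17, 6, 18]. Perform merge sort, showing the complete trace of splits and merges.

Merge sort trace:

Split: [17, 17, 6, 18] -> [17, 17] and [6, 18]
  Split: [17, 17] -> [17] and [17]
  Merge: [17] + [17] -> [17, 17]
  Split: [6, 18] -> [6] and [18]
  Merge: [6] + [18] -> [6, 18]
Merge: [17, 17] + [6, 18] -> [6, 17, 17, 18]

Final sorted array: [6, 17, 17, 18]

The merge sort proceeds by recursively splitting the array and merging sorted halves.
After all merges, the sorted array is [6, 17, 17, 18].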